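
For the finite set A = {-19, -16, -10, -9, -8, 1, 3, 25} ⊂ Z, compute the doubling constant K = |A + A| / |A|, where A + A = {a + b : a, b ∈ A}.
K = |A + A| / |A| = 31/8

Enumerate A + A = {a + b : a, b ∈ A}. With |A| = 8, there are |A|^2 = 64 ordered sum pairs; collecting distinct values, A + A = {-38, -35, -32, -29, -28, -27, -26, -25, -24, -20, -19, -18, -17, -16, -15, -13, -9, -8, -7, -6, -5, 2, 4, 6, 9, 15, 16, 17, 26, 28, 50}, so |A + A| = 31. Thus K = 31/8. For comparison, the minimum possible |A + A| over all 8-element sets is 2·8 − 1 = 15 (so min K = 15/8), attained only by arithmetic progressions.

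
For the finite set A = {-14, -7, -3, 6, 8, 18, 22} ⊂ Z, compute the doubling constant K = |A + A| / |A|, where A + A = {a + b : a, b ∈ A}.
K = |A + A| / |A| = 26/7

Enumerate A + A = {a + b : a, b ∈ A}. With |A| = 7, there are |A|^2 = 49 ordered sum pairs; collecting distinct values, A + A = {-28, -21, -17, -14, -10, -8, -6, -1, 1, 3, 4, 5, 8, 11, 12, 14, 15, 16, 19, 24, 26, 28, 30, 36, 40, 44}, so |A + A| = 26. Thus K = 26/7. For comparison, the minimum possible |A + A| over all 7-element sets is 2·7 − 1 = 13 (so min K = 13/7), attained only by arithmetic progressions.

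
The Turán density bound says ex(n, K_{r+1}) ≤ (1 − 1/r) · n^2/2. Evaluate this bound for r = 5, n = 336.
Turán density bound = (4/5) · 336^2/2 = 225792/5 ≈ 45158.4

Turán's theorem: ex(n, K_{r+1}) is achieved by the complete r-partite Turán graph T(n, r) with parts as balanced as possible, and is at most (1 − 1/r) · n^2/2. For r = 5, n = 336: the density bound is (4/5) · 112896/2 = 225792/5 ≈ 45158.4. The integer-valued extremum is e(T(336, 5)) = 45158, which is strictly less than the density bound 225792/5 since 5 ∤ 336 (the parts of T(336, 5) cannot all be equal).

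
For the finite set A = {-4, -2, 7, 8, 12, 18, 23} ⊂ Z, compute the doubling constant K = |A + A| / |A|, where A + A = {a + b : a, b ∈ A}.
K = |A + A| / |A| = 24/7

Enumerate A + A = {a + b : a, b ∈ A}. With |A| = 7, there are |A|^2 = 49 ordered sum pairs; collecting distinct values, A + A = {-8, -6, -4, 3, 4, 5, 6, 8, 10, 14, 15, 16, 19, 20, 21, 24, 25, 26, 30, 31, 35, 36, 41, 46}, so |A + A| = 24. Thus K = 24/7. For comparison, the minimum possible |A + A| over all 7-element sets is 2·7 − 1 = 13 (so min K = 13/7), attained only by arithmetic progressions.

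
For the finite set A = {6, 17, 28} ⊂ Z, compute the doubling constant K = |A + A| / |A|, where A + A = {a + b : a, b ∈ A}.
K = |A + A| / |A| = 5/3

Enumerate A + A = {a + b : a, b ∈ A}. With |A| = 3, there are |A|^2 = 9 ordered sum pairs; collecting distinct values, A + A = {12, 23, 34, 45, 56}, so |A + A| = 5. Thus K = 5/3. Here |A + A| = 2|A| − 1 = 5, the minimum possible — so K = 5/3 is minimal, which holds iff A is an arithmetic progression.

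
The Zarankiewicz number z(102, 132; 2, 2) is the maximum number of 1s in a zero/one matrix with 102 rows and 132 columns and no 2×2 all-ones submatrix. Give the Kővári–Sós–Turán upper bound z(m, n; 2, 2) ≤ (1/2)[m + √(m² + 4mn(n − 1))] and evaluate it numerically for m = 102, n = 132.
z(102, 132; 2, 2) ≤ (1/2)[102 + √(102² + 4·102·132·131)] = (1/2)[102 + √7065540] = 1380.0542

Kővári–Sós–Turán: let r_1, ..., r_102 be the row sums and z = Σ r_i the total number of 1s. Each pair of columns can share at most one row with both entries 1 (else a 2×2 all-ones block appears), so Σ_i C(r_i, 2) ≤ C(132, 2) = 8646. By convexity Σ_i C(r_i, 2) ≥ 102·C(z/102, 2) = z(z − 102)/(2·102), giving z² − 102z − 102·132·131 ≤ 0 and hence z ≤ (1/2)[102 + √(10404 + 4·1763784)] = (1/2)[102 + √7065540] ≈ (1/2)(102 + 2658.1083) = 1380.0542.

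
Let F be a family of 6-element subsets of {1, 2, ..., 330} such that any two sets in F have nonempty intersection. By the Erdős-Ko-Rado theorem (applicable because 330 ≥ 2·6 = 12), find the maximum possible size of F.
max |F| = C(329, 5) = 31155678190

The Erdős-Ko-Rado theorem states: for n ≥ 2k, an intersecting family of k-subsets of an n-element set has size at most C(n − 1, k − 1), with equality for 'star' families {A ⊆ [n] : |A| = k, i ∈ A} (fix an element i). For n = 330, k = 6: C(329, 5) = 31155678190.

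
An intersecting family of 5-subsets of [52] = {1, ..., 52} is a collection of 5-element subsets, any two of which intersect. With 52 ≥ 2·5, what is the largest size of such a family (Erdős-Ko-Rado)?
max |F| = C(51, 4) = 249900

Erdős-Ko-Rado (1961): when n ≥ 2k, max |F| = C(n−1, k−1). The bound is attained by the star {A : i ∈ A} for any fixed i ∈ [n]. Here C(52−1, 5−1) = C(51, 4) = 249900.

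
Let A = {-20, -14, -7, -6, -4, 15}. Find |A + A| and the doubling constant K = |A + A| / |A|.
K = |A + A| / |A| = 21/6 = 7/2

Enumerate A + A = {a + b : a, b ∈ A}. With |A| = 6, there are |A|^2 = 36 ordered sum pairs; collecting distinct values, A + A = {-40, -34, -28, -27, -26, -24, -21, -20, -18, -14, -13, -12, -11, -10, -8, -5, 1, 8, 9, 11, 30}, so |A + A| = 21. Thus K = 21/6 = 7/2. For comparison, the minimum possible |A + A| over all 6-element sets is 2·6 − 1 = 11 (so min K = 11/6), attained only by arithmetic progressions.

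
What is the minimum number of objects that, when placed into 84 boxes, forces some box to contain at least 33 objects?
n = (33 − 1)·84 + 1 = 2689

By the generalised pigeonhole principle, to guarantee some box contains ≥ r objects we need more than (r − 1) · k objects total. Threshold: n = (r − 1) · k + 1. With r = 33 and k = 84: n = 32 · 84 + 1 = 2688 + 1 = 2689. For n = 2688 = 32 · 84, we can put exactly 32 objects in every box, avoiding 33 in any single one — so 2689 is tight.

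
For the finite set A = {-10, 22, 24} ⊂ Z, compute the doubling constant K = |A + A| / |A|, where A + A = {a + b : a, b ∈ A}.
K = |A + A| / |A| = 6/3 = 2

Enumerate A + A = {a + b : a, b ∈ A}. With |A| = 3, there are |A|^2 = 9 ordered sum pairs; collecting distinct values, A + A = {-20, 12, 14, 44, 46, 48}, so |A + A| = 6. Thus K = 6/3 = 2. For comparison, the minimum possible |A + A| over all 3-element sets is 2·3 − 1 = 5 (so min K = 5/3), attained only by arithmetic progressions.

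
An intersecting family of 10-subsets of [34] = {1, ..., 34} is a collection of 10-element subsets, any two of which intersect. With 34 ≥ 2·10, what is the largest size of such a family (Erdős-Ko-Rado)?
max |F| = C(33, 9) = 38567100

The Erdős-Ko-Rado theorem states: for n ≥ 2k, an intersecting family of k-subsets of an n-element set has size at most C(n − 1, k − 1), with equality for 'star' families {A ⊆ [n] : |A| = k, i ∈ A} (fix an element i). For n = 34, k = 10: C(33, 9) = 38567100.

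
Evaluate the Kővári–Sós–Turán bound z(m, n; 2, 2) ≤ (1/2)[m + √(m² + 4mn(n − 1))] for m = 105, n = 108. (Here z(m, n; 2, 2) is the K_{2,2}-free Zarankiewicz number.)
z(105, 108; 2, 2) ≤ (1/2)[105 + √(105² + 4·105·108·107)] = (1/2)[105 + √4864545] = 1155.2857

Kővári–Sós–Turán: let r_1, ..., r_105 be the row sums and z = Σ r_i the total number of 1s. Each pair of columns can share at most one row with both entries 1 (else a 2×2 all-ones block appears), so Σ_i C(r_i, 2) ≤ C(108, 2) = 5778. By convexity Σ_i C(r_i, 2) ≥ 105·C(z/105, 2) = z(z − 105)/(2·105), giving z² − 105z − 105·108·107 ≤ 0 and hence z ≤ (1/2)[105 + √(11025 + 4·1213380)] = (1/2)[105 + √4864545] ≈ (1/2)(105 + 2205.5714) = 1155.2857.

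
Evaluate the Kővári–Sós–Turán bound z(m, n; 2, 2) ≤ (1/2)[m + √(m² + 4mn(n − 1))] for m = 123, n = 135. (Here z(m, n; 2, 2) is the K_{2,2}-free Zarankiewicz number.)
z(123, 135; 2, 2) ≤ (1/2)[123 + √(123² + 4·123·135·134)] = (1/2)[123 + √8915409] = 1554.4341

Kővári–Sós–Turán: let r_1, ..., r_123 be the row sums and z = Σ r_i the total number of 1s. Each pair of columns can share at most one row with both entries 1 (else a 2×2 all-ones block appears), so Σ_i C(r_i, 2) ≤ C(135, 2) = 9045. By convexity Σ_i C(r_i, 2) ≥ 123·C(z/123, 2) = z(z − 123)/(2·123), giving z² − 123z − 123·135·134 ≤ 0 and hence z ≤ (1/2)[123 + √(15129 + 4·2225070)] = (1/2)[123 + √8915409] ≈ (1/2)(123 + 2985.8682) = 1554.4341.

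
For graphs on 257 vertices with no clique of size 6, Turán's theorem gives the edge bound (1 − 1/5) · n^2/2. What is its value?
Turán density bound = (4/5) · 257^2/2 = 132098/5 ≈ 26419.6

Turán's theorem: ex(n, K_{r+1}) is achieved by the complete r-partite Turán graph T(n, r) with parts as balanced as possible, and is at most (1 − 1/r) · n^2/2. For r = 5, n = 257: the density bound is (4/5) · 66049/2 = 132098/5 ≈ 26419.6. The integer-valued extremum is e(T(257, 5)) = 26419, which is strictly less than the density bound 132098/5 since 5 ∤ 257 (the parts of T(257, 5) cannot all be equal).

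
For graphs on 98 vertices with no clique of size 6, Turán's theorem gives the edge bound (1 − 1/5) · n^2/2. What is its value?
Turán density bound = (4/5) · 98^2/2 = 19208/5 ≈ 3841.6

Turán's theorem: ex(n, K_{r+1}) is achieved by the complete r-partite Turán graph T(n, r) with parts as balanced as possible, and is at most (1 − 1/r) · n^2/2. For r = 5, n = 98: the density bound is (4/5) · 9604/2 = 19208/5 ≈ 3841.6. The integer-valued extremum is e(T(98, 5)) = 3841, which is strictly less than the density bound 19208/5 since 5 ∤ 98 (the parts of T(98, 5) cannot all be equal).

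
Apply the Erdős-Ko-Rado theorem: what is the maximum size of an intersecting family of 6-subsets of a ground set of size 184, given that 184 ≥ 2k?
max |F| = C(183, 5) = 1618621641

Erdős-Ko-Rado (1961): when n ≥ 2k, max |F| = C(n−1, k−1). The bound is attained by the star {A : i ∈ A} for any fixed i ∈ [n]. Here C(184−1, 6−1) = C(183, 5) = 1618621641.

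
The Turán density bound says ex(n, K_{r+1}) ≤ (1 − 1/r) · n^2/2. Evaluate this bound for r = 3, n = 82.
Turán density bound = (2/3) · 82^2/2 = 6724/3 ≈ 2241.3333

Turán's theorem: ex(n, K_{r+1}) is achieved by the complete r-partite Turán graph T(n, r) with parts as balanced as possible, and is at most (1 − 1/r) · n^2/2. For r = 3, n = 82: the density bound is (2/3) · 6724/2 = 6724/3 ≈ 2241.3333. The integer-valued extremum is e(T(82, 3)) = 2241, which is strictly less than the density bound 6724/3 since 3 ∤ 82 (the parts of T(82, 3) cannot all be equal).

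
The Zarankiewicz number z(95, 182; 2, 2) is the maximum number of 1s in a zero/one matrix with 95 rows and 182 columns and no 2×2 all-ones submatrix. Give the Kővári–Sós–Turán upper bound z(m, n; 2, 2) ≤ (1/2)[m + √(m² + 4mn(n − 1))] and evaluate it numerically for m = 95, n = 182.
z(95, 182; 2, 2) ≤ (1/2)[95 + √(95² + 4·95·182·181)] = (1/2)[95 + √12526985] = 1817.1741

Kővári–Sós–Turán: let r_1, ..., r_95 be the row sums and z = Σ r_i the total number of 1s. Each pair of columns can share at most one row with both entries 1 (else a 2×2 all-ones block appears), so Σ_i C(r_i, 2) ≤ C(182, 2) = 16471. By convexity Σ_i C(r_i, 2) ≥ 95·C(z/95, 2) = z(z − 95)/(2·95), giving z² − 95z − 95·182·181 ≤ 0 and hence z ≤ (1/2)[95 + √(9025 + 4·3129490)] = (1/2)[95 + √12526985] ≈ (1/2)(95 + 3539.3481) = 1817.1741.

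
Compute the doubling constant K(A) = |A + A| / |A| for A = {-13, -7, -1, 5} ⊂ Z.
K = |A + A| / |A| = 7/4

Enumerate A + A = {a + b : a, b ∈ A}. With |A| = 4, there are |A|^2 = 16 ordered sum pairs; collecting distinct values, A + A = {-26, -20, -14, -8, -2, 4, 10}, so |A + A| = 7. Thus K = 7/4. Here |A + A| = 2|A| − 1 = 7, the minimum possible — so K = 7/4 is minimal, which holds iff A is an arithmetic progression.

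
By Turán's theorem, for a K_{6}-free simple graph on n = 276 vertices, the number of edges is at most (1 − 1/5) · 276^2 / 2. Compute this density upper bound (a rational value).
Turán density bound = (4/5) · 276^2/2 = 152352/5 ≈ 30470.4

Turán's theorem: ex(n, K_{r+1}) is achieved by the complete r-partite Turán graph T(n, r) with parts as balanced as possible, and is at most (1 − 1/r) · n^2/2. For r = 5, n = 276: the density bound is (4/5) · 76176/2 = 152352/5 ≈ 30470.4. The integer-valued extremum is e(T(276, 5)) = 30470, which is strictly less than the density bound 152352/5 since 5 ∤ 276 (the parts of T(276, 5) cannot all be equal).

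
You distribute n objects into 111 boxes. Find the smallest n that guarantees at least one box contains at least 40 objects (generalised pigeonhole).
n = (40 − 1)·111 + 1 = 4330

By the generalised pigeonhole principle, to guarantee some box contains ≥ r objects we need more than (r − 1) · k objects total. Threshold: n = (r − 1) · k + 1. With r = 40 and k = 111: n = 39 · 111 + 1 = 4329 + 1 = 4330. For n = 4329 = 39 · 111, we can put exactly 39 objects in every box, avoiding 40 in any single one — so 4330 is tight.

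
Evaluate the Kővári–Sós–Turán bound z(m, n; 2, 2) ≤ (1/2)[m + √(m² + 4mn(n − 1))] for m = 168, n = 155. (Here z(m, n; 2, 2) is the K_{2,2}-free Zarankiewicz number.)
z(168, 155; 2, 2) ≤ (1/2)[168 + √(168² + 4·168·155·154)] = (1/2)[168 + √16068864] = 2088.2994

Kővári–Sós–Turán: let r_1, ..., r_168 be the row sums and z = Σ r_i the total number of 1s. Each pair of columns can share at most one row with both entries 1 (else a 2×2 all-ones block appears), so Σ_i C(r_i, 2) ≤ C(155, 2) = 11935. By convexity Σ_i C(r_i, 2) ≥ 168·C(z/168, 2) = z(z − 168)/(2·168), giving z² − 168z − 168·155·154 ≤ 0 and hence z ≤ (1/2)[168 + √(28224 + 4·4010160)] = (1/2)[168 + √16068864] ≈ (1/2)(168 + 4008.5988) = 2088.2994.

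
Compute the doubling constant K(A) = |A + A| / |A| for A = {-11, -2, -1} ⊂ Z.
K = |A + A| / |A| = 6/3 = 2

Enumerate A + A = {a + b : a, b ∈ A}. With |A| = 3, there are |A|^2 = 9 ordered sum pairs; collecting distinct values, A + A = {-22, -13, -12, -4, -3, -2}, so |A + A| = 6. Thus K = 6/3 = 2. For comparison, the minimum possible |A + A| over all 3-element sets is 2·3 − 1 = 5 (so min K = 5/3), attained only by arithmetic progressions.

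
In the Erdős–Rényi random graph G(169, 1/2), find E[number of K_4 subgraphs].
E[# K_4] = C(169, 4) · (1/2)^C(4, 2) = 32795126 / 2^6 = 16397563/32 = 512423.84375

For each 4-subset S of vertices (there are C(169, 4) = 32795126 such S), let X_S = 1 if S induces a K_4 (all C(4, 2) = 6 edges present). Then P(X_S = 1) = (1/2)^6 = 1/64. By linearity of expectation, E[# K_4] = C(169, 4) · (1/2)^6 = 32795126 / 64 = 16397563/32 = 512423.84375.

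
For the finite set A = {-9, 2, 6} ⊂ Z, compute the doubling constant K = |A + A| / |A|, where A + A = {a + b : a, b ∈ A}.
K = |A + A| / |A| = 6/3 = 2

Enumerate A + A = {a + b : a, b ∈ A}. With |A| = 3, there are |A|^2 = 9 ordered sum pairs; collecting distinct values, A + A = {-18, -7, -3, 4, 8, 12}, so |A + A| = 6. Thus K = 6/3 = 2. For comparison, the minimum possible |A + A| over all 3-element sets is 2·3 − 1 = 5 (so min K = 5/3), attained only by arithmetic progressions.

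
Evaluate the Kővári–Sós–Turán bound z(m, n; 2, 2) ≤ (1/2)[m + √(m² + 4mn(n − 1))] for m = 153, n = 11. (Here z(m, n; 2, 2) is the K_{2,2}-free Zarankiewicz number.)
z(153, 11; 2, 2) ≤ (1/2)[153 + √(153² + 4·153·11·10)] = (1/2)[153 + √90729] = 227.1063

Kővári–Sós–Turán: let r_1, ..., r_153 be the row sums and z = Σ r_i the total number of 1s. Each pair of columns can share at most one row with both entries 1 (else a 2×2 all-ones block appears), so Σ_i C(r_i, 2) ≤ C(11, 2) = 55. By convexity Σ_i C(r_i, 2) ≥ 153·C(z/153, 2) = z(z − 153)/(2·153), giving z² − 153z − 153·11·10 ≤ 0 and hence z ≤ (1/2)[153 + √(23409 + 4·16830)] = (1/2)[153 + √90729] ≈ (1/2)(153 + 301.2125) = 227.1063.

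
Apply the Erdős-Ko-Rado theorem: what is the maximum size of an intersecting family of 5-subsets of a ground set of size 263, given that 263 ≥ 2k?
max |F| = C(262, 4) = 191868495

Erdős-Ko-Rado (1961): when n ≥ 2k, max |F| = C(n−1, k−1). The bound is attained by the star {A : i ∈ A} for any fixed i ∈ [n]. Here C(263−1, 5−1) = C(262, 4) = 191868495.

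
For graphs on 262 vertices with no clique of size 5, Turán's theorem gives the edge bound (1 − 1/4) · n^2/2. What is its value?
Turán density bound = (3/4) · 262^2/2 = 51483/2 ≈ 25741.5

Turán's theorem: ex(n, K_{r+1}) is achieved by the complete r-partite Turán graph T(n, r) with parts as balanced as possible, and is at most (1 − 1/r) · n^2/2. For r = 4, n = 262: the density bound is (3/4) · 68644/2 = 51483/2 ≈ 25741.5. The integer-valued extremum is e(T(262, 4)) = 25741, which is strictly less than the density bound 51483/2 since 4 ∤ 262 (the parts of T(262, 4) cannot all be equal).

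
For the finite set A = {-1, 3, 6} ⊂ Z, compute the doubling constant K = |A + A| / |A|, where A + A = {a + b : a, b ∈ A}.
K = |A + A| / |A| = 6/3 = 2

Enumerate A + A = {a + b : a, b ∈ A}. With |A| = 3, there are |A|^2 = 9 ordered sum pairs; collecting distinct values, A + A = {-2, 2, 5, 6, 9, 12}, so |A + A| = 6. Thus K = 6/3 = 2. For comparison, the minimum possible |A + A| over all 3-element sets is 2·3 − 1 = 5 (so min K = 5/3), attained only by arithmetic progressions.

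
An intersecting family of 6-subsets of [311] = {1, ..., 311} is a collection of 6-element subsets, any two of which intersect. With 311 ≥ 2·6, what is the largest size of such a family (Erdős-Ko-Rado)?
max |F| = C(310, 5) = 23096674062

Erdős-Ko-Rado (1961): when n ≥ 2k, max |F| = C(n−1, k−1). The bound is attained by the star {A : i ∈ A} for any fixed i ∈ [n]. Here C(311−1, 6−1) = C(310, 5) = 23096674062.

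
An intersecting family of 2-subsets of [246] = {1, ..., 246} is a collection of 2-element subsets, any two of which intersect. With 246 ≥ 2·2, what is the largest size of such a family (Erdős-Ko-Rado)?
max |F| = C(245, 1) = 245

The Erdős-Ko-Rado theorem states: for n ≥ 2k, an intersecting family of k-subsets of an n-element set has size at most C(n − 1, k − 1), with equality for 'star' families {A ⊆ [n] : |A| = k, i ∈ A} (fix an element i). For n = 246, k = 2: C(245, 1) = 245.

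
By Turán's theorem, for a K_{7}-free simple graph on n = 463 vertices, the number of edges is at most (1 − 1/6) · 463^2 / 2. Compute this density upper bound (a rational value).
Turán density bound = (5/6) · 463^2/2 = 1071845/12 ≈ 89320.4167

Turán's theorem: ex(n, K_{r+1}) is achieved by the complete r-partite Turán graph T(n, r) with parts as balanced as possible, and is at most (1 − 1/r) · n^2/2. For r = 6, n = 463: the density bound is (5/6) · 214369/2 = 1071845/12 ≈ 89320.4167. The integer-valued extremum is e(T(463, 6)) = 89320, which is strictly less than the density bound 1071845/12 since 6 ∤ 463 (the parts of T(463, 6) cannot all be equal).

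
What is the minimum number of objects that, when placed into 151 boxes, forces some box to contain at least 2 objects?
n = (2 − 1)·151 + 1 = 152

By the generalised pigeonhole principle, to guarantee some box contains ≥ r objects we need more than (r − 1) · k objects total. Threshold: n = (r − 1) · k + 1. With r = 2 and k = 151: n = 1 · 151 + 1 = 151 + 1 = 152. For n = 151 = 1 · 151, we can put exactly 1 objects in every box, avoiding 2 in any single one — so 152 is tight.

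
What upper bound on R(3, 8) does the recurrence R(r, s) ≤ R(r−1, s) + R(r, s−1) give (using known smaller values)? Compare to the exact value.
R(3, 8) ≤ R(2, 8) + R(3, 7) = 8 + 23 = 31; exact value R(3, 8) = 28.

The Erdős–Szekeres recurrence R(r, s) ≤ R(r−1, s) + R(r, s−1) applied to (r, s) = (3, 8) gives
  R(3, 8) ≤ R(2, 8) + R(3, 7) = 8 + 23 = 31.
(Recall R(2, k) = k and R is symmetric.) The recurrence is not tight here (it gives 31, but the exact value is R(3, 8) = 28); the tight upper bound requires a sharper argument than the simple recurrence, combined with a lower-bound construction on K_{27}.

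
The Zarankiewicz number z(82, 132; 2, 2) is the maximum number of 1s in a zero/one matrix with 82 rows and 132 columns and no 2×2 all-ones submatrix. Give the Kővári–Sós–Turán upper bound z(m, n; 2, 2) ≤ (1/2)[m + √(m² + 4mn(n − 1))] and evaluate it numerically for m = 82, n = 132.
z(82, 132; 2, 2) ≤ (1/2)[82 + √(82² + 4·82·132·131)] = (1/2)[82 + √5678500] = 1232.4802

Kővári–Sós–Turán: let r_1, ..., r_82 be the row sums and z = Σ r_i the total number of 1s. Each pair of columns can share at most one row with both entries 1 (else a 2×2 all-ones block appears), so Σ_i C(r_i, 2) ≤ C(132, 2) = 8646. By convexity Σ_i C(r_i, 2) ≥ 82·C(z/82, 2) = z(z − 82)/(2·82), giving z² − 82z − 82·132·131 ≤ 0 and hence z ≤ (1/2)[82 + √(6724 + 4·1417944)] = (1/2)[82 + √5678500] ≈ (1/2)(82 + 2382.9603) = 1232.4802.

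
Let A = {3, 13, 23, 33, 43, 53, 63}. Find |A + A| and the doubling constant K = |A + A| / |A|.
K = |A + A| / |A| = 13/7

Enumerate A + A = {a + b : a, b ∈ A}. With |A| = 7, there are |A|^2 = 49 ordered sum pairs; collecting distinct values, A + A = {6, 16, 26, 36, 46, 56, 66, 76, 86, 96, 106, 116, 126}, so |A + A| = 13. Thus K = 13/7. Here |A + A| = 2|A| − 1 = 13, the minimum possible — so K = 13/7 is minimal, which holds iff A is an arithmetic progression.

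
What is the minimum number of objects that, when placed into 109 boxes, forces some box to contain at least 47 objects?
n = (47 − 1)·109 + 1 = 5015

By the generalised pigeonhole principle, to guarantee some box contains ≥ r objects we need more than (r − 1) · k objects total. Threshold: n = (r − 1) · k + 1. With r = 47 and k = 109: n = 46 · 109 + 1 = 5014 + 1 = 5015. For n = 5014 = 46 · 109, we can put exactly 46 objects in every box, avoiding 47 in any single one — so 5015 is tight.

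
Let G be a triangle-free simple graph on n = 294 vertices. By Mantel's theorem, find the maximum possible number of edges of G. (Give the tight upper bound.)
ex(294, K_3) = ⌊294^2/4⌋ = 21609

Mantel (1907): a triangle-free graph on n vertices has at most ⌊n^2/4⌋ edges, with equality for the complete bipartite graph K_{⌊n/2⌋, ⌈n/2⌉}. For n = 294: ⌊294^2/4⌋ = ⌊86436/4⌋ = 21609. The extremal graph is K_{147, 147}, which has 147·147 = 21609 edges.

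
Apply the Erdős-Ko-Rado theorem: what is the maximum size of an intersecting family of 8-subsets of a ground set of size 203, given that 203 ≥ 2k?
max |F| = C(202, 7) = 2451249117240

Erdős-Ko-Rado (1961): when n ≥ 2k, max |F| = C(n−1, k−1). The bound is attained by the star {A : i ∈ A} for any fixed i ∈ [n]. Here C(203−1, 8−1) = C(202, 7) = 2451249117240.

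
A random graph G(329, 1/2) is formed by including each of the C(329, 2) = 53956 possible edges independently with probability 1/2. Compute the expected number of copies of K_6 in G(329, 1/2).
E[# K_6] = C(329, 6) · (1/2)^C(6, 2) = 1682406622260 / 2^15 = 420601655565/8192 ≈ 51342975.532837

For each 6-subset S of vertices (there are C(329, 6) = 1682406622260 such S), let X_S = 1 if S induces a K_6 (all C(6, 2) = 15 edges present). Then P(X_S = 1) = (1/2)^15 = 1/32768. By linearity of expectation, E[# K_6] = C(329, 6) · (1/2)^15 = 1682406622260 / 32768 = 420601655565/8192 ≈ 51342975.532837.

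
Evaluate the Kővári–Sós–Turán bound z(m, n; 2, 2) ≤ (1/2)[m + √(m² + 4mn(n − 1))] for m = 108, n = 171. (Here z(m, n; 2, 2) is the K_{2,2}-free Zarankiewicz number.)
z(108, 171; 2, 2) ≤ (1/2)[108 + √(108² + 4·108·171·170)] = (1/2)[108 + √12569904] = 1826.703

Kővári–Sós–Turán: let r_1, ..., r_108 be the row sums and z = Σ r_i the total number of 1s. Each pair of columns can share at most one row with both entries 1 (else a 2×2 all-ones block appears), so Σ_i C(r_i, 2) ≤ C(171, 2) = 14535. By convexity Σ_i C(r_i, 2) ≥ 108·C(z/108, 2) = z(z − 108)/(2·108), giving z² − 108z − 108·171·170 ≤ 0 and hence z ≤ (1/2)[108 + √(11664 + 4·3139560)] = (1/2)[108 + √12569904] ≈ (1/2)(108 + 3545.406) = 1826.703.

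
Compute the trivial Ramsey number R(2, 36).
R(2, 36) = 36

R(2, k) = k for all k ≥ 2: in a 2-colouring of K_k, either some edge is red (a red K_2) or all edges are blue (a blue K_k). And K_{35} coloured all-blue has no blue K_36, so R(2, 36) > 35. Hence R(2, 36) = 36.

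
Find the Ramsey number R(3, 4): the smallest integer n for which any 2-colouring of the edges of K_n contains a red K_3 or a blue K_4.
R(3, 4) = 9

Lower bound: an explicit 2-colouring of K_{8} (typically a Paley-type or other structured construction) avoids a red K_3 and a blue K_4, showing R(3, 4) > 8.
Upper bound: the Erdős–Szekeres recurrence R(r, t') ≤ R(r−1, t') + R(r, t'−1) (with the −1 refinement when both summands are even) yields R(3, 4) ≤ 9.
Hence R(3, 4) = 9.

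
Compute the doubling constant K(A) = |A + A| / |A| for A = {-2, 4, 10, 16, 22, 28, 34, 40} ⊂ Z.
K = |A + A| / |A| = 15/8

Enumerate A + A = {a + b : a, b ∈ A}. With |A| = 8, there are |A|^2 = 64 ordered sum pairs; collecting distinct values, A + A = {-4, 2, 8, 14, 20, 26, 32, 38, 44, 50, 56, 62, 68, 74, 80}, so |A + A| = 15. Thus K = 15/8. Here |A + A| = 2|A| − 1 = 15, the minimum possible — so K = 15/8 is minimal, which holds iff A is an arithmetic progression.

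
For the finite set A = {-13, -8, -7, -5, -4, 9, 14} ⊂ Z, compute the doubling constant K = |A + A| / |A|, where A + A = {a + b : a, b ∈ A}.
K = |A + A| / |A| = 26/7

Enumerate A + A = {a + b : a, b ∈ A}. With |A| = 7, there are |A|^2 = 49 ordered sum pairs; collecting distinct values, A + A = {-26, -21, -20, -18, -17, -16, -15, -14, -13, -12, -11, -10, -9, -8, -4, 1, 2, 4, 5, 6, 7, 9, 10, 18, 23, 28}, so |A + A| = 26. Thus K = 26/7. For comparison, the minimum possible |A + A| over all 7-element sets is 2·7 − 1 = 13 (so min K = 13/7), attained only by arithmetic progressions.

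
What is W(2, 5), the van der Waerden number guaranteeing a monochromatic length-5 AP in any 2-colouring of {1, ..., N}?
W(2, 5) = 178

This is a classical value, W(2, 5) = 178, established by combining an explicit 2-colouring of {1, ..., 177} with no monochromatic 5-AP (giving the lower bound W(2, 5) > 177) and a finite case analysis / exhaustive computer search showing every 2-colouring of {1, ..., 178} has such an AP.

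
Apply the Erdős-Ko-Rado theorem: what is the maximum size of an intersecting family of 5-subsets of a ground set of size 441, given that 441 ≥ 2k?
max |F| = C(440, 4) = 1540499290

Erdős-Ko-Rado (1961): when n ≥ 2k, max |F| = C(n−1, k−1). The bound is attained by the star {A : i ∈ A} for any fixed i ∈ [n]. Here C(441−1, 5−1) = C(440, 4) = 1540499290.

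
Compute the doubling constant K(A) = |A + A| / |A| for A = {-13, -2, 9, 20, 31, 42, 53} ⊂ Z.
K = |A + A| / |A| = 13/7

Enumerate A + A = {a + b : a, b ∈ A}. With |A| = 7, there are |A|^2 = 49 ordered sum pairs; collecting distinct values, A + A = {-26, -15, -4, 7, 18, 29, 40, 51, 62, 73, 84, 95, 106}, so |A + A| = 13. Thus K = 13/7. Here |A + A| = 2|A| − 1 = 13, the minimum possible — so K = 13/7 is minimal, which holds iff A is an arithmetic progression.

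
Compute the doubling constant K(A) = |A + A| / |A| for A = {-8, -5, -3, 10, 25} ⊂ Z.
K = |A + A| / |A| = 14/5

Enumerate A + A = {a + b : a, b ∈ A}. With |A| = 5, there are |A|^2 = 25 ordered sum pairs; collecting distinct values, A + A = {-16, -13, -11, -10, -8, -6, 2, 5, 7, 17, 20, 22, 35, 50}, so |A + A| = 14. Thus K = 14/5. For comparison, the minimum possible |A + A| over all 5-element sets is 2·5 − 1 = 9 (so min K = 9/5), attained only by arithmetic progressions.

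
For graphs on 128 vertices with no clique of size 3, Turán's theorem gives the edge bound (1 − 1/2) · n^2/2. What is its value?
Turán density bound = (1/2) · 128^2/2 = 4096

Turán's theorem: ex(n, K_{r+1}) is achieved by the complete r-partite Turán graph T(n, r) with parts as balanced as possible, and is at most (1 − 1/r) · n^2/2. For r = 2, n = 128: the density bound is (1/2) · 16384/2 = 4096. Since 2 ∣ 128, the Turán graph T(128, 2) has parts of equal size 64, and its edge count e(T(128, 2)) = 4096 attains the density bound exactly.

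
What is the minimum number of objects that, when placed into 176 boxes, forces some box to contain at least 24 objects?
n = (24 − 1)·176 + 1 = 4049

By the generalised pigeonhole principle, to guarantee some box contains ≥ r objects we need more than (r − 1) · k objects total. Threshold: n = (r − 1) · k + 1. With r = 24 and k = 176: n = 23 · 176 + 1 = 4048 + 1 = 4049. For n = 4048 = 23 · 176, we can put exactly 23 objects in every box, avoiding 24 in any single one — so 4049 is tight.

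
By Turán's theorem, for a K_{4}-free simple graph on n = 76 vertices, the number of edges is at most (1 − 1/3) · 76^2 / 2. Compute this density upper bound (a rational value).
Turán density bound = (2/3) · 76^2/2 = 5776/3 ≈ 1925.3333

Turán's theorem: ex(n, K_{r+1}) is achieved by the complete r-partite Turán graph T(n, r) with parts as balanced as possible, and is at most (1 − 1/r) · n^2/2. For r = 3, n = 76: the density bound is (2/3) · 5776/2 = 5776/3 ≈ 1925.3333. The integer-valued extremum is e(T(76, 3)) = 1925, which is strictly less than the density bound 5776/3 since 3 ∤ 76 (the parts of T(76, 3) cannot all be equal).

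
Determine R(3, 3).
R(3, 3) = 6

Lower bound: the 5-cycle C_5 (with the remaining edges as the complement) gives a 2-colouring of K_5 with no monochromatic triangle, so R(3, 3) > 5.
Upper bound: in K_6, any vertex has 5 incident edges, so by pigeonhole ≥3 are the same colour (say red). If any pair of those red neighbours has a red edge between them, we get a red triangle; otherwise the three neighbours span a blue triangle. So every 2-colouring of K_6 has a monochromatic triangle.
Hence R(3, 3) = 6.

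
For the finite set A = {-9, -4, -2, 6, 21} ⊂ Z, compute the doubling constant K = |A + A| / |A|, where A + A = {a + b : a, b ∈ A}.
K = |A + A| / |A| = 14/5

Enumerate A + A = {a + b : a, b ∈ A}. With |A| = 5, there are |A|^2 = 25 ordered sum pairs; collecting distinct values, A + A = {-18, -13, -11, -8, -6, -4, -3, 2, 4, 12, 17, 19, 27, 42}, so |A + A| = 14. Thus K = 14/5. For comparison, the minimum possible |A + A| over all 5-element sets is 2·5 − 1 = 9 (so min K = 9/5), attained only by arithmetic progressions.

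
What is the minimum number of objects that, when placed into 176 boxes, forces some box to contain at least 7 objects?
n = (7 − 1)·176 + 1 = 1057

By the generalised pigeonhole principle, to guarantee some box contains ≥ r objects we need more than (r − 1) · k objects total. Threshold: n = (r − 1) · k + 1. With r = 7 and k = 176: n = 6 · 176 + 1 = 1056 + 1 = 1057. For n = 1056 = 6 · 176, we can put exactly 6 objects in every box, avoiding 7 in any single one — so 1057 is tight.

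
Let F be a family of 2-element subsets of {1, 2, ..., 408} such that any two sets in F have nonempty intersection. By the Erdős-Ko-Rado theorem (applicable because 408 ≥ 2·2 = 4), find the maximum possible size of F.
max |F| = C(407, 1) = 407

The Erdős-Ko-Rado theorem states: for n ≥ 2k, an intersecting family of k-subsets of an n-element set has size at most C(n − 1, k − 1), with equality for 'star' families {A ⊆ [n] : |A| = k, i ∈ A} (fix an element i). For n = 408, k = 2: C(407, 1) = 407.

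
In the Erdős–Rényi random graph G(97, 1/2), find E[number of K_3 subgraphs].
E[# K_3] = C(97, 3) · (1/2)^C(3, 2) = 147440 / 2^3 = 18430

For each 3-subset S of vertices (there are C(97, 3) = 147440 such S), let X_S = 1 if S induces a K_3 (all C(3, 2) = 3 edges present). Then P(X_S = 1) = (1/2)^3 = 1/8. By linearity of expectation, E[# K_3] = C(97, 3) · (1/2)^3 = 147440 / 8 = 18430.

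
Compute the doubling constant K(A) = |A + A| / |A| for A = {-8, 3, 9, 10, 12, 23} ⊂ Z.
K = |A + A| / |A| = 20/6 = 10/3

Enumerate A + A = {a + b : a, b ∈ A}. With |A| = 6, there are |A|^2 = 36 ordered sum pairs; collecting distinct values, A + A = {-16, -5, 1, 2, 4, 6, 12, 13, 15, 18, 19, 20, 21, 22, 24, 26, 32, 33, 35, 46}, so |A + A| = 20. Thus K = 20/6 = 10/3. For comparison, the minimum possible |A + A| over all 6-element sets is 2·6 − 1 = 11 (so min K = 11/6), attained only by arithmetic progressions.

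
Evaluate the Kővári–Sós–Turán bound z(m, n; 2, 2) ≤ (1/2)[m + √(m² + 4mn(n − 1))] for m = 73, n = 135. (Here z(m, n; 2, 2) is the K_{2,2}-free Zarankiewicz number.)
z(73, 135; 2, 2) ≤ (1/2)[73 + √(73² + 4·73·135·134)] = (1/2)[73 + √5287609] = 1186.2401

Kővári–Sós–Turán: let r_1, ..., r_73 be the row sums and z = Σ r_i the total number of 1s. Each pair of columns can share at most one row with both entries 1 (else a 2×2 all-ones block appears), so Σ_i C(r_i, 2) ≤ C(135, 2) = 9045. By convexity Σ_i C(r_i, 2) ≥ 73·C(z/73, 2) = z(z − 73)/(2·73), giving z² − 73z − 73·135·134 ≤ 0 and hence z ≤ (1/2)[73 + √(5329 + 4·1320570)] = (1/2)[73 + √5287609] ≈ (1/2)(73 + 2299.4802) = 1186.2401.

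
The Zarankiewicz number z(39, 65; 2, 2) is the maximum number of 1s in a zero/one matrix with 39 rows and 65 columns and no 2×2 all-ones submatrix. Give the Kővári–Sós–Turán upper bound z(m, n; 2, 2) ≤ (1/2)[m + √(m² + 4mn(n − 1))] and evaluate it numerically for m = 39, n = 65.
z(39, 65; 2, 2) ≤ (1/2)[39 + √(39² + 4·39·65·64)] = (1/2)[39 + √650481] = 422.762

Kővári–Sós–Turán: let r_1, ..., r_39 be the row sums and z = Σ r_i the total number of 1s. Each pair of columns can share at most one row with both entries 1 (else a 2×2 all-ones block appears), so Σ_i C(r_i, 2) ≤ C(65, 2) = 2080. By convexity Σ_i C(r_i, 2) ≥ 39·C(z/39, 2) = z(z − 39)/(2·39), giving z² − 39z − 39·65·64 ≤ 0 and hence z ≤ (1/2)[39 + √(1521 + 4·162240)] = (1/2)[39 + √650481] ≈ (1/2)(39 + 806.524) = 422.762.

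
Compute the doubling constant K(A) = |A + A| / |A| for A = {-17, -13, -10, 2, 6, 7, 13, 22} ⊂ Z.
K = |A + A| / |A| = 32/8 = 4

Enumerate A + A = {a + b : a, b ∈ A}. With |A| = 8, there are |A|^2 = 64 ordered sum pairs; collecting distinct values, A + A = {-34, -30, -27, -26, -23, -20, -15, -11, -10, -8, -7, -6, -4, -3, 0, 3, 4, 5, 8, 9, 12, 13, 14, 15, 19, 20, 24, 26, 28, 29, 35, 44}, so |A + A| = 32. Thus K = 32/8 = 4. For comparison, the minimum possible |A + A| over all 8-element sets is 2·8 − 1 = 15 (so min K = 15/8), attained only by arithmetic progressions.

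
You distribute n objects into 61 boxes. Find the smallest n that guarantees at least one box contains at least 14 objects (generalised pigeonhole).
n = (14 − 1)·61 + 1 = 794

By the generalised pigeonhole principle, to guarantee some box contains ≥ r objects we need more than (r − 1) · k objects total. Threshold: n = (r − 1) · k + 1. With r = 14 and k = 61: n = 13 · 61 + 1 = 793 + 1 = 794. For n = 793 = 13 · 61, we can put exactly 13 objects in every box, avoiding 14 in any single one — so 794 is tight.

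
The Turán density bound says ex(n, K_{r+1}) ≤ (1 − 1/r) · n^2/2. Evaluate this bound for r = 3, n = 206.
Turán density bound = (2/3) · 206^2/2 = 42436/3 ≈ 14145.3333

Turán's theorem: ex(n, K_{r+1}) is achieved by the complete r-partite Turán graph T(n, r) with parts as balanced as possible, and is at most (1 − 1/r) · n^2/2. For r = 3, n = 206: the density bound is (2/3) · 42436/2 = 42436/3 ≈ 14145.3333. The integer-valued extremum is e(T(206, 3)) = 14145, which is strictly less than the density bound 42436/3 since 3 ∤ 206 (the parts of T(206, 3) cannot all be equal).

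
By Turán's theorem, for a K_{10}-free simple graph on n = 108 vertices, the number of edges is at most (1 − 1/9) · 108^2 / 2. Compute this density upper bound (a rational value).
Turán density bound = (8/9) · 108^2/2 = 5184

Turán's theorem: ex(n, K_{r+1}) is achieved by the complete r-partite Turán graph T(n, r) with parts as balanced as possible, and is at most (1 − 1/r) · n^2/2. For r = 9, n = 108: the density bound is (8/9) · 11664/2 = 5184. Since 9 ∣ 108, the Turán graph T(108, 9) has parts of equal size 12, and its edge count e(T(108, 9)) = 5184 attains the density bound exactly.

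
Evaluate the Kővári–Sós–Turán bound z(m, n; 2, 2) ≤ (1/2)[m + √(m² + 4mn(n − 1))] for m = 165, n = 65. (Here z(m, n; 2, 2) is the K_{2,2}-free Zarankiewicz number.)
z(165, 65; 2, 2) ≤ (1/2)[165 + √(165² + 4·165·65·64)] = (1/2)[165 + √2772825] = 915.0901

Kővári–Sós–Turán: let r_1, ..., r_165 be the row sums and z = Σ r_i the total number of 1s. Each pair of columns can share at most one row with both entries 1 (else a 2×2 all-ones block appears), so Σ_i C(r_i, 2) ≤ C(65, 2) = 2080. By convexity Σ_i C(r_i, 2) ≥ 165·C(z/165, 2) = z(z − 165)/(2·165), giving z² − 165z − 165·65·64 ≤ 0 and hence z ≤ (1/2)[165 + √(27225 + 4·686400)] = (1/2)[165 + √2772825] ≈ (1/2)(165 + 1665.1802) = 915.0901.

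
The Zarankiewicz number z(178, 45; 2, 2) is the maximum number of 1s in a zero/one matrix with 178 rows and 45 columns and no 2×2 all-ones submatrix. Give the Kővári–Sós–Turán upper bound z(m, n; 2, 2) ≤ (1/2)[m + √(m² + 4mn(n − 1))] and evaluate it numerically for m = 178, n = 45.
z(178, 45; 2, 2) ≤ (1/2)[178 + √(178² + 4·178·45·44)] = (1/2)[178 + √1441444] = 689.3008

Kővári–Sós–Turán: let r_1, ..., r_178 be the row sums and z = Σ r_i the total number of 1s. Each pair of columns can share at most one row with both entries 1 (else a 2×2 all-ones block appears), so Σ_i C(r_i, 2) ≤ C(45, 2) = 990. By convexity Σ_i C(r_i, 2) ≥ 178·C(z/178, 2) = z(z − 178)/(2·178), giving z² − 178z − 178·45·44 ≤ 0 and hence z ≤ (1/2)[178 + √(31684 + 4·352440)] = (1/2)[178 + √1441444] ≈ (1/2)(178 + 1200.6015) = 689.3008.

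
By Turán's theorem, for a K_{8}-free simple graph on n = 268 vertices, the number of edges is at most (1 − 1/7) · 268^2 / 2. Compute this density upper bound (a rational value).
Turán density bound = (6/7) · 268^2/2 = 215472/7 ≈ 30781.7143

Turán's theorem: ex(n, K_{r+1}) is achieved by the complete r-partite Turán graph T(n, r) with parts as balanced as possible, and is at most (1 − 1/r) · n^2/2. For r = 7, n = 268: the density bound is (6/7) · 71824/2 = 215472/7 ≈ 30781.7143. The integer-valued extremum is e(T(268, 7)) = 30781, which is strictly less than the density bound 215472/7 since 7 ∤ 268 (the parts of T(268, 7) cannot all be equal).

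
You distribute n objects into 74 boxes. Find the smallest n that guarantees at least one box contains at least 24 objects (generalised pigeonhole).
n = (24 − 1)·74 + 1 = 1703

By the generalised pigeonhole principle, to guarantee some box contains ≥ r objects we need more than (r − 1) · k objects total. Threshold: n = (r − 1) · k + 1. With r = 24 and k = 74: n = 23 · 74 + 1 = 1702 + 1 = 1703. For n = 1702 = 23 · 74, we can put exactly 23 objects in every box, avoiding 24 in any single one — so 1703 is tight.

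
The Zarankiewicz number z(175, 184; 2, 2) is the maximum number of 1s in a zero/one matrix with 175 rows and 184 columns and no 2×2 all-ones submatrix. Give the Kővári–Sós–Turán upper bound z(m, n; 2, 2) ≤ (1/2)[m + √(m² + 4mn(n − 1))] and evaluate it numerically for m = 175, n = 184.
z(175, 184; 2, 2) ≤ (1/2)[175 + √(175² + 4·175·184·183)] = (1/2)[175 + √23601025] = 2516.5443

Kővári–Sós–Turán: let r_1, ..., r_175 be the row sums and z = Σ r_i the total number of 1s. Each pair of columns can share at most one row with both entries 1 (else a 2×2 all-ones block appears), so Σ_i C(r_i, 2) ≤ C(184, 2) = 16836. By convexity Σ_i C(r_i, 2) ≥ 175·C(z/175, 2) = z(z − 175)/(2·175), giving z² − 175z − 175·184·183 ≤ 0 and hence z ≤ (1/2)[175 + √(30625 + 4·5892600)] = (1/2)[175 + √23601025] ≈ (1/2)(175 + 4858.0886) = 2516.5443.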